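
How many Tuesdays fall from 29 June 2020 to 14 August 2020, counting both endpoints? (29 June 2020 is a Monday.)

29 June 2020 is a Monday; the first Tuesday on or after it is 30 June 2020 (1 day later).
From 30 June 2020 to 14 August 2020: 0 + 31 + 14 = 45 days (rest of June, July, August).
45 ÷ 7 = 6 full weeks with remainder 3, so 6 more Tuesdays after the first → 7.

7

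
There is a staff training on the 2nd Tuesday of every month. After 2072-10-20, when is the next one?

2072-11-08

October 2072 starts on a Saturday; its first Tuesday is the 4th, so the 2nd Tuesday is the 11th — 2072-10-11.
That is not after 2072-10-20, so look at November 2072.
November 2072 starts on a Tuesday; its first Tuesday is the 1st, so the 2nd Tuesday is the 8th — 2072-11-08.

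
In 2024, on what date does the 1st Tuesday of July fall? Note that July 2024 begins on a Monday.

July 2024 begins on a Monday, so the first Tuesday is July 2 (1 day later).

July 2, 2024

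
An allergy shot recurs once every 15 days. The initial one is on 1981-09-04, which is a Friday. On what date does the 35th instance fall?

The 35th occurrence is 34 intervals after the first: 34 × 15 = 510 days after 1981-09-04.
September has 30 days — 26 days to the end of September leaves 484.
From end of September to end of 1981 is 92 days (392 left).
1982 has 365 days (27 left).
27 days into January → 1983-01-27.

1983-01-27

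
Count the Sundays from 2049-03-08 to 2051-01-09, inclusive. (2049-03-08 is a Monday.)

2049-03-08 is a Monday; the first Sunday on or after it is 2049-03-14 (6 days later).
From 2049-03-14 to 2051-01-09: 292 + 365 + 9 = 666 days (rest of 2049, 2050, to 2051-01-09 in 2051).
666 ÷ 7 = 95 full weeks with remainder 1, so 95 more Sundays after the first → 96.

96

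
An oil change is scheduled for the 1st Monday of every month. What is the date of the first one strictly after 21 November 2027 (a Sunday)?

November 2027 starts on a Monday, so its 1st Monday is 1 November 2027.
That is not after 21 November 2027, so look at December 2027.
December 2027 starts on a Wednesday, so its 1st Monday is 6 December 2027 (5 days in).

6 December 2027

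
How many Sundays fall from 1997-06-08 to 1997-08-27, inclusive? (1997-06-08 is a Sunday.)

1997-06-08 is a Sunday; the first Sunday on or after it is 1997-06-08.
From 1997-06-08 to 1997-08-27: 22 + 31 + 27 = 80 days (rest of June, July, August).
80 ÷ 7 = 11 full weeks with remainder 3, so 11 more Sundays after the first → 12.

12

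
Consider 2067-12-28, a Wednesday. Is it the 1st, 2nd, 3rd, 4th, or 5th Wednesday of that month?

4th

Day 28 falls in week ⌈28/7⌉ of the month.
Days 1–7 hold the 1st Wednesday, 8–14 the 2nd, 15–21 the 3rd, 22–28 the 4th, 29–31 the 5th.
28 is in the range for the 4th.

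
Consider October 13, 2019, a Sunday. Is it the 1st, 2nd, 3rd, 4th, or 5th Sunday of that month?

Day 13 falls in week ⌈13/7⌉ of the month.
Days 1–7 hold the 1st Sunday, 8–14 the 2nd, 15–21 the 3rd, 22–28 the 4th, 29–31 the 5th.
13 is in the range for the 2nd.

2nd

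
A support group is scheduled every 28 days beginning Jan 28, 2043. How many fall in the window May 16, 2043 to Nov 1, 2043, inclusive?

6

Occurrences land 28·i days after Jan 28, 2043 for i = 0, 1, 2, …
May 16, 2043 is 108 days after the start; 108 ÷ 28 = 3 remainder 24; since the remainder is 24, round up to i = 4. First occurrence in the window: #5 on May 20, 2043 (4×28 = 112 days in).
Nov 1, 2043 is 277 days after the start; 277 ÷ 28 = 9 remainder 25. Last occurrence in the window: #10 on Oct 7, 2043.
Occurrences #5 through #10: 6 in total.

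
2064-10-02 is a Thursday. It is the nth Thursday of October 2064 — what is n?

1st

Day 2 falls in week ⌈2/7⌉ of the month.
Days 1–7 hold the 1st Thursday, 8–14 the 2nd, 15–21 the 3rd, 22–28 the 4th, 29–31 the 5th.
2 is in the range for the 1st.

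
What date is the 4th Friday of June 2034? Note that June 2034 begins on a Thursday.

23 June 2034

June 2034 begins on a Thursday, so the first Friday is June 2 (1 day later).
The 4th Friday is 3 weeks later: 2 + 21 = 23.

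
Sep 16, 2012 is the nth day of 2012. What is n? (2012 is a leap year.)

260

Days in months before Sep: 31 + 29 + 31 + 30 + 31 + 30 + 31 + 31 = 244.
Plus 16 days into Sep → day 260.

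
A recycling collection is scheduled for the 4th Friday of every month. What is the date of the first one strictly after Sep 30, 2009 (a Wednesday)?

Oct 23, 2009

Sep 2009 starts on a Tuesday; its first Friday is the 4th, so the 4th Friday is the 25th — Sep 25, 2009.
That is not after Sep 30, 2009, so look at Oct 2009.
Oct 2009 starts on a Thursday; its first Friday is the 2nd, so the 4th Friday is the 23rd — Oct 23, 2009.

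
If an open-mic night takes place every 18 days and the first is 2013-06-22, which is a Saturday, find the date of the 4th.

The 4th occurrence is 3 intervals after the first: 3 × 18 = 54 days after 2013-06-22.
June has 30 days — 8 days to the end of June leaves 46.
July has 31 days (15 left).
15 days into August → 2013-08-15.

2013-08-15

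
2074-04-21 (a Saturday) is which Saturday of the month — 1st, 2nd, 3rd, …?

Day 21 falls in week ⌈21/7⌉ of the month.
Days 1–7 hold the 1st Saturday, 8–14 the 2nd, 15–21 the 3rd, 22–28 the 4th, 29–31 the 5th.
21 is in the range for the 3rd.

3rd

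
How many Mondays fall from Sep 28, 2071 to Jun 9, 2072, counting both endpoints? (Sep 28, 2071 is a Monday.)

37

Sep 28, 2071 is a Monday; the first Monday on or after it is Sep 28, 2071.
From Sep 28, 2071 to Jun 9, 2072: 2 + 31 + 30 + 31 + 31 + 29 + 31 + 30 + 31 + 9 = 255 days (rest of Sep, Oct, Nov, Dec, Jan, Feb, Mar, Apr, May, Jun).
255 ÷ 7 = 36 full weeks with remainder 3, so 36 more Mondays after the first → 37.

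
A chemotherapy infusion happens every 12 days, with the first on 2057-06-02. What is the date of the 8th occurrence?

2057-08-25

The 8th occurrence is 7 intervals after the first: 7 × 12 = 84 days after 2057-06-02.
June has 30 days — 28 days to the end of June leaves 56.
July has 31 days (25 left).
25 days into August → 2057-08-25.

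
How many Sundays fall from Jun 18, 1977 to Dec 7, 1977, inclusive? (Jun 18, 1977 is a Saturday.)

25

Jun 18, 1977 is a Saturday; the first Sunday on or after it is Jun 19, 1977 (1 day later).
From Jun 19, 1977 to Dec 7, 1977: 11 + 31 + 31 + 30 + 31 + 30 + 7 = 171 days (rest of Jun, Jul, Aug, Sep, Oct, Nov, Dec).
171 ÷ 7 = 24 full weeks with remainder 3, so 24 more Sundays after the first → 25.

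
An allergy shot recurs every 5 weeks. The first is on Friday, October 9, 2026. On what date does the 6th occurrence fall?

April 2, 2027

The 6th occurrence is 5 intervals after the first: 5 × 35 = 175 days after October 9, 2026.
October has 31 days — 22 days to the end of October leaves 153.
November has 30 days (123 left).
December has 31 days (92 left).
January has 31 days (61 left).
February has 28 days (33 left).
March has 31 days (2 left).
2 days into April → April 2, 2027.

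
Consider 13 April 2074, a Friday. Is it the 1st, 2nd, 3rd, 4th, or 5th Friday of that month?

Day 13 falls in week ⌈13/7⌉ of the month.
Days 1–7 hold the 1st Friday, 8–14 the 2nd, 15–21 the 3rd, 22–28 the 4th, 29–31 the 5th.
13 is in the range for the 2nd.

2nd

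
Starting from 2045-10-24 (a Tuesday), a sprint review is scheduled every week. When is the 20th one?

The 20th occurrence is 19 intervals after the first: 19 × 7 = 133 days after 2045-10-24.
October has 31 days — 7 days to the end of October leaves 126.
November has 30 days (96 left).
December has 31 days (65 left).
January has 31 days (34 left).
February has 28 days (6 left).
6 days into March → 2046-03-06.

2046-03-06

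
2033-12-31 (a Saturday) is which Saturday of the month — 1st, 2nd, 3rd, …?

5th

Day 31 falls in week ⌈31/7⌉ of the month.
Days 1–7 hold the 1st Saturday, 8–14 the 2nd, 15–21 the 3rd, 22–28 the 4th, 29–31 the 5th.
31 is in the range for the 5th.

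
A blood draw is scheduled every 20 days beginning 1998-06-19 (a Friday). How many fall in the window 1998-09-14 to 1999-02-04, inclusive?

7

Occurrences land 20·i days after 1998-06-19 for i = 0, 1, 2, …
1998-09-14 is 87 days after the start; 87 ÷ 20 = 4 remainder 7; since the remainder is 7, round up to i = 5. First occurrence in the window: #6 on 1998-09-27 (5×20 = 100 days in).
1999-02-04 is 230 days after the start; 230 ÷ 20 = 11 remainder 10. Last occurrence in the window: #12 on 1999-01-25.
Occurrences #6 through #12: 7 in total.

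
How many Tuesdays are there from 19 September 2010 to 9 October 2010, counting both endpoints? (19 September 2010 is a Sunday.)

3

19 September 2010 is a Sunday; the first Tuesday on or after it is 21 September 2010 (2 days later).
From 21 September 2010 to 9 October 2010: 9 + 9 = 18 days (rest of September, October).
18 ÷ 7 = 2 full weeks with remainder 4, so 2 more Tuesdays after the first → 3.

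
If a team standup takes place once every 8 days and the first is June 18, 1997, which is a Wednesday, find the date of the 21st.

The 21st occurrence is 20 intervals after the first: 20 × 8 = 160 days after June 18, 1997.
June has 30 days — 12 days to the end of June leaves 148.
July has 31 days (117 left).
August has 31 days (86 left).
September has 30 days (56 left).
October has 31 days (25 left).
25 days into November → November 25, 1997.

November 25, 1997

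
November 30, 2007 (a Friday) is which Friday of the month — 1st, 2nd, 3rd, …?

Day 30 falls in week ⌈30/7⌉ of the month.
Days 1–7 hold the 1st Friday, 8–14 the 2nd, 15–21 the 3rd, 22–28 the 4th, 29–31 the 5th.
30 is in the range for the 5th.

5th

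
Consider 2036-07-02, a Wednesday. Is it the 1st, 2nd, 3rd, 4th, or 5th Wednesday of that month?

Day 2 falls in week ⌈2/7⌉ of the month.
Days 1–7 hold the 1st Wednesday, 8–14 the 2nd, 15–21 the 3rd, 22–28 the 4th, 29–31 the 5th.
2 is in the range for the 1st.

1st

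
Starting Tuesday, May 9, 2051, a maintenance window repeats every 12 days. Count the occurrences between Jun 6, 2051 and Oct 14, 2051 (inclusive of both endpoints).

11

Occurrences land 12·i days after May 9, 2051 for i = 0, 1, 2, …
Jun 6, 2051 is 28 days after the start; 28 ÷ 12 = 2 remainder 4; since the remainder is 4, round up to i = 3. First occurrence in the window: #4 on Jun 14, 2051 (3×12 = 36 days in).
Oct 14, 2051 is 158 days after the start; 158 ÷ 12 = 13 remainder 2. Last occurrence in the window: #14 on Oct 12, 2051.
Occurrences #4 through #14: 11 in total.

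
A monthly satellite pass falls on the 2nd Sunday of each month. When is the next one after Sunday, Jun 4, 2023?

Jun 11, 2023

Jun 2023 starts on a Thursday; its first Sunday is the 4th, so the 2nd Sunday is the 11th — Jun 11, 2023.
Jun 11, 2023 is after Jun 4, 2023, so that is the next one.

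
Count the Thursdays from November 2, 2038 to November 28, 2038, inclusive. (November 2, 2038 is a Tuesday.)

November 2, 2038 is a Tuesday; the first Thursday on or after it is November 4, 2038 (2 days later).
From November 4, 2038 to November 28, 2038 is 28 − 4 = 24 days.
24 ÷ 7 = 3 full weeks with remainder 3, so 3 more Thursdays after the first → 4.

4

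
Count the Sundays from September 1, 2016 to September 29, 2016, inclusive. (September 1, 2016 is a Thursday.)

September 1, 2016 is a Thursday; the first Sunday on or after it is September 4, 2016 (3 days later).
From September 4, 2016 to September 29, 2016 is 29 − 4 = 25 days.
25 ÷ 7 = 3 full weeks with remainder 4, so 3 more Sundays after the first → 4.

4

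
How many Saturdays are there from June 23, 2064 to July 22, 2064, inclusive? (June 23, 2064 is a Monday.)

June 23, 2064 is a Monday; the first Saturday on or after it is June 28, 2064 (5 days later).
From June 28, 2064 to July 22, 2064: 2 + 22 = 24 days (rest of June, July).
24 ÷ 7 = 3 full weeks with remainder 3, so 3 more Saturdays after the first → 4.

4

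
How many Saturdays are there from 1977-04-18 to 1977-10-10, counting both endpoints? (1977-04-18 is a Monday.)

25

1977-04-18 is a Monday; the first Saturday on or after it is 1977-04-23 (5 days later).
From 1977-04-23 to 1977-10-10: 7 + 31 + 30 + 31 + 31 + 30 + 10 = 170 days (rest of April, May, June, July, August, September, October).
170 ÷ 7 = 24 full weeks with remainder 2, so 24 more Saturdays after the first → 25.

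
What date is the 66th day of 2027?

March 7, 2027

January has 31 days (66 − 31 = 35 remain).
February has 28 days (35 − 28 = 7 remain).
7 into March → March 7.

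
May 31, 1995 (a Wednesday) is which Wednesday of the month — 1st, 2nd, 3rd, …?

Day 31 falls in week ⌈31/7⌉ of the month.
Days 1–7 hold the 1st Wednesday, 8–14 the 2nd, 15–21 the 3rd, 22–28 the 4th, 29–31 the 5th.
31 is in the range for the 5th.

5th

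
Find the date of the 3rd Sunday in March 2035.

March 2035 begins on a Thursday, so the first Sunday is March 4 (3 days later).
The 3rd Sunday is 2 weeks later: 4 + 14 = 18.

18 March 2035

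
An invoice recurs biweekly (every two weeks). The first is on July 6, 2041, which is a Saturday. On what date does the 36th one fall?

The 36th occurrence is 35 intervals after the first: 35 × 14 = 490 days after July 6, 2041.
July has 31 days — 25 days to the end of July leaves 465.
From end of July to end of 2041 is 153 days (312 left).
January has 31 days (281 left).
February has 28 days (253 left).
March has 31 days (222 left).
April has 30 days (192 left).
May has 31 days (161 left).
June has 30 days (131 left).
July has 31 days (100 left).
August has 31 days (69 left).
September has 30 days (39 left).
October has 31 days (8 left).
8 days into November → November 8, 2042.

November 8, 2042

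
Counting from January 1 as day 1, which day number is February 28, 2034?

59

Days in months before February: 31 = 31.
Plus 28 days into February → day 59.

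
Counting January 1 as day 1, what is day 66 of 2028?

2028-03-06

January has 31 days (66 − 31 = 35 remain).
February has 29 days (35 − 29 = 6 remain).
6 into March → March 6.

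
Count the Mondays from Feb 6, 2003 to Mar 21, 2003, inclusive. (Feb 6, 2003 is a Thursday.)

6

Feb 6, 2003 is a Thursday; the first Monday on or after it is Feb 10, 2003 (4 days later).
From Feb 10, 2003 to Mar 21, 2003: 18 + 21 = 39 days (rest of Feb, Mar).
39 ÷ 7 = 5 full weeks with remainder 4, so 5 more Mondays after the first → 6.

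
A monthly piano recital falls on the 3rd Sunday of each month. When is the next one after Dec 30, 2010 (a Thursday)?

Jan 16, 2011

Dec 2010 starts on a Wednesday; its first Sunday is the 5th, so the 3rd Sunday is the 19th — Dec 19, 2010.
That is not after Dec 30, 2010, so look at Jan 2011.
Jan 2011 starts on a Saturday; its first Sunday is the 2nd, so the 3rd Sunday is the 16th — Jan 16, 2011.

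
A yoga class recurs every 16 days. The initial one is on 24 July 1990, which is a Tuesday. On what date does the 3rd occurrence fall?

25 August 1990

The 3rd occurrence is 2 intervals after the first: 2 × 16 = 32 days after 24 July 1990.
July has 31 days — 7 days to the end of July leaves 25.
25 days into August → 25 August 1990.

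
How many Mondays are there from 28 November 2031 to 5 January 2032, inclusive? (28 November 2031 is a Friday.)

28 November 2031 is a Friday; the first Monday on or after it is 1 December 2031 (3 days later).
From 1 December 2031 to 5 January 2032: 30 + 5 = 35 days (rest of December, January).
35 ÷ 7 = 5 full weeks with remainder 0, so 5 more Mondays after the first → 6.

6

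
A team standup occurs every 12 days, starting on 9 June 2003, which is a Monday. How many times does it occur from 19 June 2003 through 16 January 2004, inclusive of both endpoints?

18

Occurrences land 12·i days after 9 June 2003 for i = 0, 1, 2, …
19 June 2003 is 10 days after the start; 10 ÷ 12 = 0 remainder 10; since the remainder is 10, round up to i = 1. First occurrence in the window: #2 on 21 June 2003 (1×12 = 12 days in).
16 January 2004 is 221 days after the start; 221 ÷ 12 = 18 remainder 5. Last occurrence in the window: #19 on 11 January 2004.
Occurrences #2 through #19: 18 in total.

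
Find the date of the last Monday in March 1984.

1984-03-26

The first Monday of March 1984 is March 5.
March 1984 has 31 days. Adding weeks: 5, 12, 19, 26 — the last one ≤ 31 is the 26th.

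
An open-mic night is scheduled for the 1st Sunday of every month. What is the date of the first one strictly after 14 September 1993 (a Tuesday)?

September 1993 starts on a Wednesday, so its 1st Sunday is 5 September 1993 (4 days in).
That is not after 14 September 1993, so look at October 1993.
October 1993 starts on a Friday, so its 1st Sunday is 3 October 1993 (2 days in).

3 October 1993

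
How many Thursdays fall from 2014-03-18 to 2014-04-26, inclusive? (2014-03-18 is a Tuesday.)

2014-03-18 is a Tuesday; the first Thursday on or after it is 2014-03-20 (2 days later).
From 2014-03-20 to 2014-04-26: 11 + 26 = 37 days (rest of March, April).
37 ÷ 7 = 5 full weeks with remainder 2, so 5 more Thursdays after the first → 6.

6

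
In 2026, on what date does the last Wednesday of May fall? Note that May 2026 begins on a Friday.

May 2026 begins on a Friday, so the first Wednesday is May 6 (5 days later).
May 2026 has 31 days. Adding weeks: 6, 13, 20, 27 — the last one ≤ 31 is the 27th.

May 27, 2026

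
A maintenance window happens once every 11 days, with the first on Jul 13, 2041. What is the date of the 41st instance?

Sep 26, 2042

The 41st occurrence is 40 intervals after the first: 40 × 11 = 440 days after Jul 13, 2041.
Jul has 31 days — 18 days to the end of Jul leaves 422.
From end of Jul to end of 2041 is 153 days (269 left).
Jan has 31 days (238 left).
Feb has 28 days (210 left).
Mar has 31 days (179 left).
Apr has 30 days (149 left).
May has 31 days (118 left).
Jun has 30 days (88 left).
Jul has 31 days (57 left).
Aug has 31 days (26 left).
26 days into Sep → Sep 26, 2042.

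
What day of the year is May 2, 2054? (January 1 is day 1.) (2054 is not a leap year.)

Days in months before May: 31 + 28 + 31 + 30 = 120.
Plus 2 days into May → day 122.

122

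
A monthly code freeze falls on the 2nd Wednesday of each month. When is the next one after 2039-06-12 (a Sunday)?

June 2039 starts on a Wednesday; its first Wednesday is the 1st, so the 2nd Wednesday is the 8th — 2039-06-08.
That is not after 2039-06-12, so look at July 2039.
July 2039 starts on a Friday; its first Wednesday is the 6th, so the 2nd Wednesday is the 13th — 2039-07-13.

2039-07-13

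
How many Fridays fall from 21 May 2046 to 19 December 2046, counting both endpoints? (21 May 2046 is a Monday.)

21 May 2046 is a Monday; the first Friday on or after it is 25 May 2046 (4 days later).
From 25 May 2046 to 19 December 2046: 6 + 30 + 31 + 31 + 30 + 31 + 30 + 19 = 208 days (rest of May, June, July, August, September, October, November, December).
208 ÷ 7 = 29 full weeks with remainder 5, so 29 more Fridays after the first → 30.

30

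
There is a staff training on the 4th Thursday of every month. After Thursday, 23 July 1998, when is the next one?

July 1998 starts on a Wednesday; its first Thursday is the 2nd, so the 4th Thursday is the 23rd — 23 July 1998.
That is not after 23 July 1998, so look at August 1998.
August 1998 starts on a Saturday; its first Thursday is the 6th, so the 4th Thursday is the 27th — 27 August 1998.

27 August 1998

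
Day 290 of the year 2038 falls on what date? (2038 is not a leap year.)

17 October 2038

January has 31 days (290 − 31 = 259 remain).
February has 28 days (259 − 28 = 231 remain).
March has 31 days (231 − 31 = 200 remain).
April has 30 days (200 − 30 = 170 remain).
May has 31 days (170 − 31 = 139 remain).
June has 30 days (139 − 30 = 109 remain).
July has 31 days (109 − 31 = 78 remain).
August has 31 days (78 − 31 = 47 remain).
September has 30 days (47 − 30 = 17 remain).
17 into October → October 17.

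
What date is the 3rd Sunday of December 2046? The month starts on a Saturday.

December 2046 begins on a Saturday, so the first Sunday is December 2 (1 day later).
The 3rd Sunday is 2 weeks later: 2 + 14 = 16.

2046-12-16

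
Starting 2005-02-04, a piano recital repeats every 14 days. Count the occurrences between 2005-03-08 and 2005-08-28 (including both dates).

Occurrences land 14·i days after 2005-02-04 for i = 0, 1, 2, …
2005-03-08 is 32 days after the start; 32 ÷ 14 = 2 remainder 4; since the remainder is 4, round up to i = 3. First occurrence in the window: #4 on 2005-03-18 (3×14 = 42 days in).
2005-08-28 is 205 days after the start; 205 ÷ 14 = 14 remainder 9. Last occurrence in the window: #15 on 2005-08-19.
Occurrences #4 through #15: 12 in total.

12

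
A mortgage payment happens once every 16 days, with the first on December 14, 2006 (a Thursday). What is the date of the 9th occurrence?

April 21, 2007

The 9th occurrence is 8 intervals after the first: 8 × 16 = 128 days after December 14, 2006.
December has 31 days — 17 days to the end of December leaves 111.
January has 31 days (80 left).
February has 28 days (52 left).
March has 31 days (21 left).
21 days into April → April 21, 2007.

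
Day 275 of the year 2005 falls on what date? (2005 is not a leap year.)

October 2, 2005

January has 31 days (275 − 31 = 244 remain).
February has 28 days (244 − 28 = 216 remain).
March has 31 days (216 − 31 = 185 remain).
April has 30 days (185 − 30 = 155 remain).
May has 31 days (155 − 31 = 124 remain).
June has 30 days (124 − 30 = 94 remain).
July has 31 days (94 − 31 = 63 remain).
August has 31 days (63 − 31 = 32 remain).
September has 30 days (32 − 30 = 2 remain).
2 into October → October 2.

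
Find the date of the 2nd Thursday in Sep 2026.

The first Thursday of Sep 2026 is Sep 3.
The 2nd Thursday is 1 weeks later: 3 + 7 = 10.

Sep 10, 2026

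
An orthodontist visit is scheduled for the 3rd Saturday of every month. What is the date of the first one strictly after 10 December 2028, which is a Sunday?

December 2028 starts on a Friday; its first Saturday is the 2nd, so the 3rd Saturday is the 16th — 16 December 2028.
16 December 2028 is after 10 December 2028, so that is the next one.

16 December 2028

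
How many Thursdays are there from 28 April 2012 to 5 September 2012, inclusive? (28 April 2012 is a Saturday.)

28 April 2012 is a Saturday; the first Thursday on or after it is 3 May 2012 (5 days later).
From 3 May 2012 to 5 September 2012: 28 + 30 + 31 + 31 + 5 = 125 days (rest of May, June, July, August, September).
125 ÷ 7 = 17 full weeks with remainder 6, so 17 more Thursdays after the first → 18.

18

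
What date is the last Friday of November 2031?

The first Friday of November 2031 is November 7.
November 2031 has 30 days. Adding weeks: 7, 14, 21, 28 — the last one ≤ 30 is the 28th.

28 November 2031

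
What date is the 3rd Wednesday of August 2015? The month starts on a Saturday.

19 August 2015

August 2015 begins on a Saturday, so the first Wednesday is August 5 (4 days later).
The 3rd Wednesday is 2 weeks later: 5 + 14 = 19.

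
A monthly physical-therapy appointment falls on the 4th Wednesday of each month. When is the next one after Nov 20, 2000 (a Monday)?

Nov 2000 starts on a Wednesday; its first Wednesday is the 1st, so the 4th Wednesday is the 22nd — Nov 22, 2000.
Nov 22, 2000 is after Nov 20, 2000, so that is the next one.

Nov 22, 2000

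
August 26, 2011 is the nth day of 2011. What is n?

238

Days in months before August: 31 + 28 + 31 + 30 + 31 + 30 + 31 = 212.
Plus 26 days into August → day 238.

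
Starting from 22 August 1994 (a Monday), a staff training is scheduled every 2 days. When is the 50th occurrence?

The 50th occurrence is 49 intervals after the first: 49 × 2 = 98 days after 22 August 1994.
August has 31 days — 9 days to the end of August leaves 89.
September has 30 days (59 left).
October has 31 days (28 left).
28 days into November → 28 November 1994.

28 November 1994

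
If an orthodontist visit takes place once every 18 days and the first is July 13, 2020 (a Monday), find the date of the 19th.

June 2, 2021

The 19th occurrence is 18 intervals after the first: 18 × 18 = 324 days after July 13, 2020.
July has 31 days — 18 days to the end of July leaves 306.
August has 31 days (275 left).
September has 30 days (245 left).
October has 31 days (214 left).
November has 30 days (184 left).
December has 31 days (153 left).
January has 31 days (122 left).
February has 28 days (94 left).
March has 31 days (63 left).
April has 30 days (33 left).
May has 31 days (2 left).
2 days into June → June 2, 2021.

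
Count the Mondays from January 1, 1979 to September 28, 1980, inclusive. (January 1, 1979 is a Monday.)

91

January 1, 1979 is a Monday; the first Monday on or after it is January 1, 1979.
From January 1, 1979 to September 28, 1980: 364 + 272 = 636 days (rest of 1979, to September 28, 1980 in 1980).
636 ÷ 7 = 90 full weeks with remainder 6, so 90 more Mondays after the first → 91.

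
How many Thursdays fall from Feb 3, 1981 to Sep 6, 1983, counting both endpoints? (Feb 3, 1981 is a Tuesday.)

Feb 3, 1981 is a Tuesday; the first Thursday on or after it is Feb 5, 1981 (2 days later).
From Feb 5, 1981 to Sep 6, 1983: 329 + 365 + 249 = 943 days (rest of 1981, 1982, to Sep 6, 1983 in 1983).
943 ÷ 7 = 134 full weeks with remainder 5, so 134 more Thursdays after the first → 135.

135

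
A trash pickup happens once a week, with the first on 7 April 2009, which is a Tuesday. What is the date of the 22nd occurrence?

The 22nd occurrence is 21 intervals after the first: 21 × 7 = 147 days after 7 April 2009.
April has 30 days — 23 days to the end of April leaves 124.
May has 31 days (93 left).
June has 30 days (63 left).
July has 31 days (32 left).
August has 31 days (1 left).
1 day into September → 1 September 2009.

1 September 2009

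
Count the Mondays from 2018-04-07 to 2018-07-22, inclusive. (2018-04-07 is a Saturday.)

15

2018-04-07 is a Saturday; the first Monday on or after it is 2018-04-09 (2 days later).
From 2018-04-09 to 2018-07-22: 21 + 31 + 30 + 22 = 104 days (rest of April, May, June, July).
104 ÷ 7 = 14 full weeks with remainder 6, so 14 more Mondays after the first → 15.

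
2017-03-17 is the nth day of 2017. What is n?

76

Days in months before March: 31 + 28 = 59.
Plus 17 days into March → day 76.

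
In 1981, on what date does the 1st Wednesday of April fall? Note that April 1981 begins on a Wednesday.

1981-04-01

April 1981 begins on a Wednesday, so the first Wednesday is April 1.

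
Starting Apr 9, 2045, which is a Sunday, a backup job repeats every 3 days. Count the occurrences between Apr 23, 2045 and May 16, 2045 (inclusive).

8

Occurrences land 3·i days after Apr 9, 2045 for i = 0, 1, 2, …
Apr 23, 2045 is 14 days after the start; 14 ÷ 3 = 4 remainder 2; since the remainder is 2, round up to i = 5. First occurrence in the window: #6 on Apr 24, 2045 (5×3 = 15 days in).
May 16, 2045 is 37 days after the start; 37 ÷ 3 = 12 remainder 1. Last occurrence in the window: #13 on May 15, 2045.
Occurrences #6 through #13: 8 in total.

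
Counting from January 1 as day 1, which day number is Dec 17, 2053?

351

Days in months before Dec: 31 + 28 + 31 + 30 + 31 + 30 + 31 + 31 + 30 + 31 + 30 = 334.
Plus 17 days into Dec → day 351.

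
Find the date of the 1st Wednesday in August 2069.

August 2069 begins on a Thursday, so the first Wednesday is August 7 (6 days later).

August 7, 2069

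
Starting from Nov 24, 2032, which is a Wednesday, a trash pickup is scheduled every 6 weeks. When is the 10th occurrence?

Dec 7, 2033

The 10th occurrence is 9 intervals after the first: 9 × 42 = 378 days after Nov 24, 2032.
Nov has 30 days — 6 days to the end of Nov leaves 372.
Dec has 31 days (341 left).
Jan has 31 days (310 left).
Feb has 28 days (282 left).
Mar has 31 days (251 left).
Apr has 30 days (221 left).
May has 31 days (190 left).
Jun has 30 days (160 left).
Jul has 31 days (129 left).
Aug has 31 days (98 left).
Sep has 30 days (68 left).
Oct has 31 days (37 left).
Nov has 30 days (7 left).
7 days into Dec → Dec 7, 2033.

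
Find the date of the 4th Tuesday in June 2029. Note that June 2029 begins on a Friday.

June 26, 2029

June 2029 begins on a Friday, so the first Tuesday is June 5 (4 days later).
The 4th Tuesday is 3 weeks later: 5 + 21 = 26.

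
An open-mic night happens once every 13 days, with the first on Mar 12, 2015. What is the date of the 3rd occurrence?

The 3rd occurrence is 2 intervals after the first: 2 × 13 = 26 days after Mar 12, 2015.
Mar has 31 days — 19 days to the end of Mar leaves 7.
7 days into Apr → Apr 7, 2015.

Apr 7, 2015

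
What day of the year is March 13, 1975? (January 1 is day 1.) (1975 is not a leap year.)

72

Days in months before March: 31 + 28 = 59.
Plus 13 days into March → day 72.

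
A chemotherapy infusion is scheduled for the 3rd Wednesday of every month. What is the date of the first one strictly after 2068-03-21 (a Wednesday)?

2068-04-18

March 2068 starts on a Thursday; its first Wednesday is the 7th, so the 3rd Wednesday is the 21st — 2068-03-21.
That is not after 2068-03-21, so look at April 2068.
April 2068 starts on a Sunday; its first Wednesday is the 4th, so the 3rd Wednesday is the 18th — 2068-04-18.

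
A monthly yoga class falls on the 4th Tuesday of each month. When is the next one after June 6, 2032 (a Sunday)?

June 22, 2032

June 2032 starts on a Tuesday; its first Tuesday is the 1st, so the 4th Tuesday is the 22nd — June 22, 2032.
June 22, 2032 is after June 6, 2032, so that is the next one.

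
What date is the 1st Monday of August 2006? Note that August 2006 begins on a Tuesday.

August 7, 2006

August 2006 begins on a Tuesday, so the first Monday is August 7 (6 days later).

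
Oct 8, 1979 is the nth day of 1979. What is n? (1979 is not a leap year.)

281

Days in months before Oct: 31 + 28 + 31 + 30 + 31 + 30 + 31 + 31 + 30 = 273.
Plus 8 days into Oct → day 281.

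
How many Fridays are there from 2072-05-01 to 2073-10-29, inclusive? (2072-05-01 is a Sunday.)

78

2072-05-01 is a Sunday; the first Friday on or after it is 2072-05-06 (5 days later).
From 2072-05-06 to 2073-10-29: 239 + 302 = 541 days (rest of 2072, to 2073-10-29 in 2073).
541 ÷ 7 = 77 full weeks with remainder 2, so 77 more Fridays after the first → 78.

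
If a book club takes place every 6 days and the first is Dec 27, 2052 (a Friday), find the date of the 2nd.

Jan 2, 2053

The 2nd occurrence is 1 interval after the first: 1 × 6 = 6 days after Dec 27, 2052.
Dec has 31 days — 4 days to the end of Dec leaves 2.
2 days into Jan → Jan 2, 2053.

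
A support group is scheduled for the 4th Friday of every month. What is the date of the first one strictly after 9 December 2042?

December 2042 starts on a Monday; its first Friday is the 5th, so the 4th Friday is the 26th — 26 December 2042.
26 December 2042 is after 9 December 2042, so that is the next one.

26 December 2042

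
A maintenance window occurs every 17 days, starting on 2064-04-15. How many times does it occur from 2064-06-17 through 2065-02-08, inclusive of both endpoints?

Occurrences land 17·i days after 2064-04-15 for i = 0, 1, 2, …
2064-06-17 is 63 days after the start; 63 ÷ 17 = 3 remainder 12; since the remainder is 12, round up to i = 4. First occurrence in the window: #5 on 2064-06-22 (4×17 = 68 days in).
2065-02-08 is 299 days after the start; 299 ÷ 17 = 17 remainder 10. Last occurrence in the window: #18 on 2065-01-29.
Occurrences #5 through #18: 14 in total.

14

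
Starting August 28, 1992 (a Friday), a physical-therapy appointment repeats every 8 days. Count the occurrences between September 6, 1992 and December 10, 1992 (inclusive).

Occurrences land 8·i days after August 28, 1992 for i = 0, 1, 2, …
September 6, 1992 is 9 days after the start; 9 ÷ 8 = 1 remainder 1; since the remainder is 1, round up to i = 2. First occurrence in the window: #3 on September 13, 1992 (2×8 = 16 days in).
December 10, 1992 is 104 days after the start; 104 ÷ 8 = 13 remainder 0. Last occurrence in the window: #14 on December 10, 1992.
Occurrences #3 through #14: 12 in total.

12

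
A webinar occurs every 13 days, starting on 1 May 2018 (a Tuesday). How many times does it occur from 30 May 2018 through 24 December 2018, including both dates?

16

Occurrences land 13·i days after 1 May 2018 for i = 0, 1, 2, …
30 May 2018 is 29 days after the start; 29 ÷ 13 = 2 remainder 3; since the remainder is 3, round up to i = 3. First occurrence in the window: #4 on 9 June 2018 (3×13 = 39 days in).
24 December 2018 is 237 days after the start; 237 ÷ 13 = 18 remainder 3. Last occurrence in the window: #19 on 21 December 2018.
Occurrences #4 through #19: 16 in total.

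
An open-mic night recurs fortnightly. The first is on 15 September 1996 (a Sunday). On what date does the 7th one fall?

The 7th occurrence is 6 intervals after the first: 6 × 14 = 84 days after 15 September 1996.
September has 30 days — 15 days to the end of September leaves 69.
October has 31 days (38 left).
November has 30 days (8 left).
8 days into December → 8 December 1996.

8 December 1996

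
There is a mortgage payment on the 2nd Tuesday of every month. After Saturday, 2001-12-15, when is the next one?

2002-01-08

December 2001 starts on a Saturday; its first Tuesday is the 4th, so the 2nd Tuesday is the 11th — 2001-12-11.
That is not after 2001-12-15, so look at January 2002.
January 2002 starts on a Tuesday; its first Tuesday is the 1st, so the 2nd Tuesday is the 8th — 2002-01-08.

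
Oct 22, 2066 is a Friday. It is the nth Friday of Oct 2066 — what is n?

4th

Day 22 falls in week ⌈22/7⌉ of the month.
Days 1–7 hold the 1st Friday, 8–14 the 2nd, 15–21 the 3rd, 22–28 the 4th, 29–31 the 5th.
22 is in the range for the 4th.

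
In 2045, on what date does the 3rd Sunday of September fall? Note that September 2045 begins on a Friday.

September 2045 begins on a Friday, so the first Sunday is September 3 (2 days later).
The 3rd Sunday is 2 weeks later: 3 + 14 = 17.

17 September 2045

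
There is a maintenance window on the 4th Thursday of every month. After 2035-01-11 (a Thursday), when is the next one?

January 2035 starts on a Monday; its first Thursday is the 4th, so the 4th Thursday is the 25th — 2035-01-25.
2035-01-25 is after 2035-01-11, so that is the next one.

2035-01-25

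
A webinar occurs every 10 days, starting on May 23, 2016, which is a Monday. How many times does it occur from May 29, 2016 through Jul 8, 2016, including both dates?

Occurrences land 10·i days after May 23, 2016 for i = 0, 1, 2, …
May 29, 2016 is 6 days after the start; 6 ÷ 10 = 0 remainder 6; since the remainder is 6, round up to i = 1. First occurrence in the window: #2 on Jun 2, 2016 (1×10 = 10 days in).
Jul 8, 2016 is 46 days after the start; 46 ÷ 10 = 4 remainder 6. Last occurrence in the window: #5 on Jul 2, 2016.
Occurrences #2 through #5: 4 in total.

4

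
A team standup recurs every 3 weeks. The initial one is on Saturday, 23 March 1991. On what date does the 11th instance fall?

19 October 1991

The 11th occurrence is 10 intervals after the first: 10 × 21 = 210 days after 23 March 1991.
March has 31 days — 8 days to the end of March leaves 202.
April has 30 days (172 left).
May has 31 days (141 left).
June has 30 days (111 left).
July has 31 days (80 left).
August has 31 days (49 left).
September has 30 days (19 left).
19 days into October → 19 October 1991.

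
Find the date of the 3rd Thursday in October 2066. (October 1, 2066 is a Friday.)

21 October 2066

October 2066 begins on a Friday, so the first Thursday is October 7 (6 days later).
The 3rd Thursday is 2 weeks later: 7 + 14 = 21.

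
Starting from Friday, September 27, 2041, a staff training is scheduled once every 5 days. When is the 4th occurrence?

The 4th occurrence is 3 intervals after the first: 3 × 5 = 15 days after September 27, 2041.
September has 30 days — 3 days to the end of September leaves 12.
12 days into October → October 12, 2041.

October 12, 2041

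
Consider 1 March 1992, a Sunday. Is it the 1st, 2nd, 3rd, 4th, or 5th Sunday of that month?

Day 1 falls in week ⌈1/7⌉ of the month.
Days 1–7 hold the 1st Sunday, 8–14 the 2nd, 15–21 the 3rd, 22–28 the 4th, 29–31 the 5th.
1 is in the range for the 1st.

1st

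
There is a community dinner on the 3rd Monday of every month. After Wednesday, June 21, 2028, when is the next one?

June 2028 starts on a Thursday; its first Monday is the 5th, so the 3rd Monday is the 19th — June 19, 2028.
That is not after June 21, 2028, so look at July 2028.
July 2028 starts on a Saturday; its first Monday is the 3rd, so the 3rd Monday is the 17th — July 17, 2028.

July 17, 2028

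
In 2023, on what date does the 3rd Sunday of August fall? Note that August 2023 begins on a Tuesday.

August 2023 begins on a Tuesday, so the first Sunday is August 6 (5 days later).
The 3rd Sunday is 2 weeks later: 6 + 14 = 20.

2023-08-20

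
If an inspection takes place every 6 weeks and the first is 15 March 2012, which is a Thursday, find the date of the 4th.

The 4th occurrence is 3 intervals after the first: 3 × 42 = 126 days after 15 March 2012.
March has 31 days — 16 days to the end of March leaves 110.
April has 30 days (80 left).
May has 31 days (49 left).
June has 30 days (19 left).
19 days into July → 19 July 2012.

19 July 2012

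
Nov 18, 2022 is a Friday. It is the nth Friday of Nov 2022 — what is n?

Day 18 falls in week ⌈18/7⌉ of the month.
Days 1–7 hold the 1st Friday, 8–14 the 2nd, 15–21 the 3rd, 22–28 the 4th, 29–31 the 5th.
18 is in the range for the 3rd.

3rd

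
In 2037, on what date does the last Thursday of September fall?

24 September 2037

September 2037 begins on a Tuesday, so the first Thursday is September 3 (2 days later).
September 2037 has 30 days. Adding weeks: 3, 10, 17, 24 — the last one ≤ 30 is the 24th.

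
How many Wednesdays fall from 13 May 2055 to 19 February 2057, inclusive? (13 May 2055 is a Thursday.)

13 May 2055 is a Thursday; the first Wednesday on or after it is 19 May 2055 (6 days later).
From 19 May 2055 to 19 February 2057: 226 + 366 + 50 = 642 days (rest of 2055, 2056, to 19 February 2057 in 2057).
642 ÷ 7 = 91 full weeks with remainder 5, so 91 more Wednesdays after the first → 92.

92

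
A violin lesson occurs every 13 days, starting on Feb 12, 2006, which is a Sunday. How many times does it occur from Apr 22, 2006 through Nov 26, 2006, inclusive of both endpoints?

17

Occurrences land 13·i days after Feb 12, 2006 for i = 0, 1, 2, …
Apr 22, 2006 is 69 days after the start; 69 ÷ 13 = 5 remainder 4; since the remainder is 4, round up to i = 6. First occurrence in the window: #7 on May 1, 2006 (6×13 = 78 days in).
Nov 26, 2006 is 287 days after the start; 287 ÷ 13 = 22 remainder 1. Last occurrence in the window: #23 on Nov 25, 2006.
Occurrences #7 through #23: 17 in total.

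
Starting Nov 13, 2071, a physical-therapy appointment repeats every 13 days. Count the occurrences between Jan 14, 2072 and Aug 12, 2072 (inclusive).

17

Occurrences land 13·i days after Nov 13, 2071 for i = 0, 1, 2, …
Jan 14, 2072 is 62 days after the start; 62 ÷ 13 = 4 remainder 10; since the remainder is 10, round up to i = 5. First occurrence in the window: #6 on Jan 17, 2072 (5×13 = 65 days in).
Aug 12, 2072 is 273 days after the start; 273 ÷ 13 = 21 remainder 0. Last occurrence in the window: #22 on Aug 12, 2072.
Occurrences #6 through #22: 17 in total.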